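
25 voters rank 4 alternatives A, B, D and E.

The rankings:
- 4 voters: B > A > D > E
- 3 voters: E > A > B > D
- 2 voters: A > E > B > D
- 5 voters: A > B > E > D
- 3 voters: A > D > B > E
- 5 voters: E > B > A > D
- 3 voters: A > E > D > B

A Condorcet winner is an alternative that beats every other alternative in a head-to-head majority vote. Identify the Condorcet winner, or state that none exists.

A

Check each pair by majority over 25 ballots:
A vs B: A preferred on 3+2+5+3+3 = 16 ballots; A wins 16–9.
A vs D: A preferred on 25 ballots; A wins 25–0.
A vs E: A, 17–8.
B vs D: B wins 19–6.
B vs E: E wins 13–12.
D–E: E 18–7.
A beats each of B, D, E — A is the Condorcet winner.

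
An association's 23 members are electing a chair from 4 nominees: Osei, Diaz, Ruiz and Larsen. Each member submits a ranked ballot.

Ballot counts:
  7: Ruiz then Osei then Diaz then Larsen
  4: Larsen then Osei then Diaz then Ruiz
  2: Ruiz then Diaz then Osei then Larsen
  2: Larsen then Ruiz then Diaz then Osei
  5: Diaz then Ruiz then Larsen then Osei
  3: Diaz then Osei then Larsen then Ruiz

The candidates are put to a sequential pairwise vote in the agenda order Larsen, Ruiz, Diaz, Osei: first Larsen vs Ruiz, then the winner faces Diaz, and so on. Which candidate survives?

Round 1: Larsen vs Ruiz — 9–14, Ruiz advances.
Round 2: Ruiz vs Diaz — 11–12, Diaz advances.
Round 3: Diaz vs Osei — 12–11, Diaz advances.
Diaz survives the agenda.

Diaz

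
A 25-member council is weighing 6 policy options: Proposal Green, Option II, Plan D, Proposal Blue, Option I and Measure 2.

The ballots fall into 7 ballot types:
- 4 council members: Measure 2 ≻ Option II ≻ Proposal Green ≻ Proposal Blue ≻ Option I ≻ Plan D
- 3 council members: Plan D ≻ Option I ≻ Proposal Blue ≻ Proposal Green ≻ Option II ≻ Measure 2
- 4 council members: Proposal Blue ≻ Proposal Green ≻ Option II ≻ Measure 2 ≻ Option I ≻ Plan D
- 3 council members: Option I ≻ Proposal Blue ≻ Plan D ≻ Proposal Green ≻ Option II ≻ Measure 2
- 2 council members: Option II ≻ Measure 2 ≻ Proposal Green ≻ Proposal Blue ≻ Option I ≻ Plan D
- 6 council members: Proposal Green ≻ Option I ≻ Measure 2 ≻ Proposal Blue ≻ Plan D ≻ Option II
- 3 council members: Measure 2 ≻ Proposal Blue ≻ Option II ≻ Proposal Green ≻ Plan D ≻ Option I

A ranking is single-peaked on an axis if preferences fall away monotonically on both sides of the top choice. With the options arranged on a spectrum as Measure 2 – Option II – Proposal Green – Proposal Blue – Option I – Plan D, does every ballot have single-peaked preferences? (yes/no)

no

Axis positions: Measure 2=1, Option II=2, Proposal Green=3, Proposal Blue=4, Option I=5, Plan D=6.
Ballot type 1 (peak Measure 2 at position 1): ranking walks positions 1-2-3-4-5-6, expanding outward from the peak — single-peaked.
Ballot type 2 (peak Plan D at position 6): ranking walks positions 6-5-4-3-2-1, expanding outward from the peak — single-peaked.
Ballot type 3 (peak Proposal Blue at position 4): ranking walks positions 4-3-2-1-5-6, expanding outward from the peak — single-peaked.
Ballot type 4 (peak Option I at position 5): ranking walks positions 5-4-6-3-2-1, expanding outward from the peak — single-peaked.
Ballot type 5 (peak Option II at position 2): ranking walks positions 2-1-3-4-5-6, expanding outward from the peak — single-peaked.
Ballot type 6: ranking walks positions 3-5-1-4-6-2; Option I is ranked above Proposal Blue even though Proposal Blue lies between Option I and the peak Proposal Green on the axis — preferences dip and rise again. Not single-peaked.
Ballot type 7: ranking walks positions 1-4-2-3-6-5; Proposal Blue is ranked above Option II even though Option II lies between Proposal Blue and the peak Measure 2 on the axis — preferences dip and rise again. Not single-peaked.
Ballot type 6 violates single-peakedness, so the profile is not single-peaked on this axis.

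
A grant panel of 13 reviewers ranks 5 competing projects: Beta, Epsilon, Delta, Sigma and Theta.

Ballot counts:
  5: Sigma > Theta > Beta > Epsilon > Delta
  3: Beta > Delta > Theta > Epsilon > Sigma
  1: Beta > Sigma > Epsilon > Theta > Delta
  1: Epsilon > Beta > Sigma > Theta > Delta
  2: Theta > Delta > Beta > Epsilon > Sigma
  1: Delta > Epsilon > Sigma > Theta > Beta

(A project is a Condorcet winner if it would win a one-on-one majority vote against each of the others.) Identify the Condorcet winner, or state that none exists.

Head-to-head results (13 reviewers):
Beta vs Epsilon: 5+3+1+2 = 11 for Beta, 2 for Epsilon — Beta by 11–2.
Beta vs Delta: 10 to 3, Beta.
Beta vs Sigma: 7 to 6, Beta.
Beta vs Theta: 5 to 8, Theta.
Epsilon vs Delta: 5+1+1 = 7 for Epsilon, 6 for Delta — Epsilon by 7–6.
Epsilon vs Sigma: Epsilon is ranked higher on 3+1+2+1 = 7 ballots, Sigma on 6. Epsilon wins 7–6.
Epsilon vs Theta: 3 to 10, Theta.
Delta vs Sigma: 6 to 7, Sigma.
Delta vs Theta: Delta is ranked higher on 3+1 = 4 ballots, Theta on 9. Theta wins 9–4.
Sigma vs Theta: Sigma is ranked higher on 5+1+1+1 = 8 ballots, Theta on 5. Sigma wins 8–5.
No project is unbeaten: Beta loses to Theta; Epsilon loses to Beta; Delta loses to Beta; Sigma loses to Beta; Theta loses to Sigma. In particular Beta → Sigma → Theta → Beta is a majority cycle — no Condorcet winner exists.

none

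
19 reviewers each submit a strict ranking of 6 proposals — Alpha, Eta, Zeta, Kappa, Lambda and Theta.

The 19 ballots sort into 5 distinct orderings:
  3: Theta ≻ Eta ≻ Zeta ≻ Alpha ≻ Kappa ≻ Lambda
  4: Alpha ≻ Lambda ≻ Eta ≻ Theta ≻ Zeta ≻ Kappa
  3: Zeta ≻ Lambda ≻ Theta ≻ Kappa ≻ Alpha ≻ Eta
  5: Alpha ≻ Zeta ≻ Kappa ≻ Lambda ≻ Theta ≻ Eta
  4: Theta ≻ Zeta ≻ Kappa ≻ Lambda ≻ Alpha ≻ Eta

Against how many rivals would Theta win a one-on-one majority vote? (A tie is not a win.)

4

Theta against each rival (19 reviewers):
Theta vs Alpha: 3+3+4 = 10 for Theta, 9 for Alpha — Theta by 10–9.
Theta vs Eta: Theta, 15–4.
Theta vs Zeta: Theta, 11–8.
Theta vs Kappa: Theta preferred on 3+4+3+4 = 14 ballots; Theta wins 14–5.
Theta vs Lambda: Lambda wins 12–7.
Theta beats Alpha, Eta, Zeta, Kappa; loses to Lambda — 4 pairwise wins.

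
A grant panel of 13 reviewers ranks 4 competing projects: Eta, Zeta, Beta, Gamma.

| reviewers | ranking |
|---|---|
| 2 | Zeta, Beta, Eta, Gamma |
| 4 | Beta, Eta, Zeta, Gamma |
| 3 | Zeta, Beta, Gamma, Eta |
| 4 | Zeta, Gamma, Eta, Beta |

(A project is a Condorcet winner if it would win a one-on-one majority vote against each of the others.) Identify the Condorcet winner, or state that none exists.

Zeta

Pairwise majorities:
Eta vs Zeta: Zeta, 9–4.
Eta vs Beta: Beta wins 9–4.
Eta vs Gamma: Gamma, 7–6.
Zeta–Beta: Zeta 9–4.
Zeta vs Gamma: Zeta wins 13–0.
Beta vs Gamma: Beta, 9–4.
Only Zeta has no losses; Zeta is the Condorcet winner.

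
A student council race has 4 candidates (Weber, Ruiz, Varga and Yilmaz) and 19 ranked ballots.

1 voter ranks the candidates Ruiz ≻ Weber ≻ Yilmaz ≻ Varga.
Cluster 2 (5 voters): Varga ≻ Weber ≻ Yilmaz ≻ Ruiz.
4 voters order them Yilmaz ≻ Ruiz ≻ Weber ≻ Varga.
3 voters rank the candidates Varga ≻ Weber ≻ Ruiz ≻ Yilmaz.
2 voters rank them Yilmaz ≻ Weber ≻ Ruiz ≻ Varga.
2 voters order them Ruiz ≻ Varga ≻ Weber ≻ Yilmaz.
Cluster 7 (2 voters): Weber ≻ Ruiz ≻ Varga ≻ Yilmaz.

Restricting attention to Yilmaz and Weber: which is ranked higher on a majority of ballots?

Weber

Ballots ranking Yilmaz above Weber: 4 + 2 = 6.
Ballots ranking Weber above Yilmaz: 19 − 6 = 13.
Weber wins the head-to-head 13–6.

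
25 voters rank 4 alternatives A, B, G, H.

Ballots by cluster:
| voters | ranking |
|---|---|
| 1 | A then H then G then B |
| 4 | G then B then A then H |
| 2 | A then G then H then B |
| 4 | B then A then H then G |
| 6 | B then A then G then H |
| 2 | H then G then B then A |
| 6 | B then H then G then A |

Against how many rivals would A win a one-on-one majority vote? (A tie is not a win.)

2

A against each rival (25 voters):
A vs B: A preferred on 1+2 = 3 ballots; B wins 22–3.
A vs G: A is ranked higher on 1+2+4+6 = 13 ballots, G on 12. A wins 13–12.
A–H: A 17–8.
A beats G, H; loses to B — 2 pairwise wins.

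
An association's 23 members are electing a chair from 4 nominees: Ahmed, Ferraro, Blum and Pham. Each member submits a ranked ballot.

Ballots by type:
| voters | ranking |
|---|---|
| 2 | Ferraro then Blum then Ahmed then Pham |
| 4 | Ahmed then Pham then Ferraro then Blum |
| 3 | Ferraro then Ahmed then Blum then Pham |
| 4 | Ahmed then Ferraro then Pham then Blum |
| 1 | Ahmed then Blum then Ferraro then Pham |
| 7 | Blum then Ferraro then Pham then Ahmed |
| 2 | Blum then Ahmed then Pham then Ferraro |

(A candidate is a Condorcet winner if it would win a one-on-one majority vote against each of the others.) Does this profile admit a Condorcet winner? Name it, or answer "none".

Ferraro

Head-to-head results (23 voters):
Ahmed vs Ferraro: Ahmed is ranked higher on 4+4+1+2 = 11 ballots, Ferraro on 12. Ferraro wins 12–11.
Ahmed vs Blum: Ahmed is ranked higher on 4+3+4+1 = 12 ballots, Blum on 11. Ahmed wins 12–11.
Ahmed vs Pham: Ahmed is ranked higher on 2+4+3+4+1+2 = 16 ballots, Pham on 7. Ahmed wins 16–7.
Ferraro vs Blum: Ferraro is ranked higher on 2+4+3+4 = 13 ballots, Blum on 10. Ferraro wins 13–10.
Ferraro vs Pham: 2+3+4+1+7 = 17 for Ferraro, 6 for Pham — Ferraro by 17–6.
Blum vs Pham: 15 to 8, Blum.
Ferraro beats each of Ahmed, Blum, Pham — Ferraro is the Condorcet winner.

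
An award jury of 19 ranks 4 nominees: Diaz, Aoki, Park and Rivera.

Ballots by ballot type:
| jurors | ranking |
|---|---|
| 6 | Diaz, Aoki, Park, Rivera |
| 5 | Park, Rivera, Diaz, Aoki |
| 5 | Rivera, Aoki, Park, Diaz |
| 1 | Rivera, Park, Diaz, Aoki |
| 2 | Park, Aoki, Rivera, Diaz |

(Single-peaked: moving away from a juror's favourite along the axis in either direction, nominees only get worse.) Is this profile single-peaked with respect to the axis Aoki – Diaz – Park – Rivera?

Axis positions: Aoki=1, Diaz=2, Park=3, Rivera=4.
Ballot type 1 (peak Diaz at position 2): ranking walks positions 2-1-3-4, expanding outward from the peak — single-peaked.
Ballot type 2 (peak Park at position 3): ranking walks positions 3-4-2-1, expanding outward from the peak — single-peaked.
Ballot type 3: ranking walks positions 4-1-3-2; Aoki is ranked above Park even though Park lies between Aoki and the peak Rivera on the axis — preferences dip and rise again. Not single-peaked.
Ballot type 4 (peak Rivera at position 4): ranking walks positions 4-3-2-1, expanding outward from the peak — single-peaked.
Ballot type 5: ranking walks positions 3-1-4-2; Aoki is ranked above Diaz even though Diaz lies between Aoki and the peak Park on the axis — preferences dip and rise again. Not single-peaked.
Ballot type 3 violates single-peakedness, so the profile is not single-peaked on this axis.

no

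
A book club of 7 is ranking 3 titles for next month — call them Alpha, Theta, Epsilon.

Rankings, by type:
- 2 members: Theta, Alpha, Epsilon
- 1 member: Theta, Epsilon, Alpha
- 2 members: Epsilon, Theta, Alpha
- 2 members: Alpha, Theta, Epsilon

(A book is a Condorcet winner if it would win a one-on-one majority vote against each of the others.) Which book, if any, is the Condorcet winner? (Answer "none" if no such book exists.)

Theta

Pairwise majorities:
Alpha vs Theta: 2 for Alpha, 5 for Theta — Theta by 5–2.
Alpha vs Epsilon: Alpha, 4–3.
Theta vs Epsilon: 2+1+2 = 5 for Theta, 2 for Epsilon — Theta by 5–2.
Theta defeats every rival head-to-head and is the Condorcet winner.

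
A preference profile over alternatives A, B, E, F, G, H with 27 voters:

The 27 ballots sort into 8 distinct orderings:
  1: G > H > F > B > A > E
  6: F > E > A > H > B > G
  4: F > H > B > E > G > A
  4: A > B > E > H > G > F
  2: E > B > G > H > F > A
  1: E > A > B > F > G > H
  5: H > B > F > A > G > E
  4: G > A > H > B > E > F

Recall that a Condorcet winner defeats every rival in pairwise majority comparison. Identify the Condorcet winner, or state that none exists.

Check each pair by majority over 27 ballots:
A vs B: A, 15–12.
A vs E: A wins 14–13.
A vs F: F, 18–9.
A vs G: A wins 16–11.
A vs H: A, 15–12.
B–E: B 18–9.
B vs F: B, 16–11.
B vs G: B, 22–5.
B vs H: H wins 20–7.
E vs F: F wins 16–11.
E–G: E 17–10.
E vs H: H, 14–13.
F–G: F 16–11.
F–H: H 16–11.
G vs H: H, 19–8.
Each alternative drops at least one matchup (A loses to F; B loses to A; E loses to A; F loses to B; G loses to A; H loses to A); the cycle A → B → F → A rules out a Condorcet winner.

none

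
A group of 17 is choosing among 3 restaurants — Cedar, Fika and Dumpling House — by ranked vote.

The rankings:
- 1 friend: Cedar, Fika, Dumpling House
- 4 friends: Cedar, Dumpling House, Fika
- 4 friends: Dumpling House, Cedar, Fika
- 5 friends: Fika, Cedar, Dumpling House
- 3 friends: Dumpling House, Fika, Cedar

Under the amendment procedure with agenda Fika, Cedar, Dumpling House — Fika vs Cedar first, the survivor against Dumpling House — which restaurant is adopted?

Cedar

Round 1: Fika vs Cedar — 8–9, Cedar advances.
Round 2: Cedar vs Dumpling House — 10–7, Cedar advances.
Cedar survives the agenda.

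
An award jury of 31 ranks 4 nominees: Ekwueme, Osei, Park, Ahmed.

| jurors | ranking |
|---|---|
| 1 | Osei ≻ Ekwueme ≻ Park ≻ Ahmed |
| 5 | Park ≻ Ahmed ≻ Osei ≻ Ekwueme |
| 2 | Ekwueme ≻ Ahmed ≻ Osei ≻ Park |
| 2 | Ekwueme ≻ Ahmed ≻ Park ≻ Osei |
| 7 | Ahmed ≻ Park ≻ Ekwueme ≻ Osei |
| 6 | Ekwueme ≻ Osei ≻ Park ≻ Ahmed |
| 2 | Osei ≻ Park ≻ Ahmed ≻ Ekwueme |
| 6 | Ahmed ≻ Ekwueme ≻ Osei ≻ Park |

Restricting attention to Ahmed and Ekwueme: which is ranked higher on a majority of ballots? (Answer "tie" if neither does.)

Ballots ranking Ahmed above Ekwueme: 5 + 7 + 2 + 6 = 20.
Ballots ranking Ekwueme above Ahmed: 31 − 20 = 11.
Ahmed wins the head-to-head 20–11.

Ahmed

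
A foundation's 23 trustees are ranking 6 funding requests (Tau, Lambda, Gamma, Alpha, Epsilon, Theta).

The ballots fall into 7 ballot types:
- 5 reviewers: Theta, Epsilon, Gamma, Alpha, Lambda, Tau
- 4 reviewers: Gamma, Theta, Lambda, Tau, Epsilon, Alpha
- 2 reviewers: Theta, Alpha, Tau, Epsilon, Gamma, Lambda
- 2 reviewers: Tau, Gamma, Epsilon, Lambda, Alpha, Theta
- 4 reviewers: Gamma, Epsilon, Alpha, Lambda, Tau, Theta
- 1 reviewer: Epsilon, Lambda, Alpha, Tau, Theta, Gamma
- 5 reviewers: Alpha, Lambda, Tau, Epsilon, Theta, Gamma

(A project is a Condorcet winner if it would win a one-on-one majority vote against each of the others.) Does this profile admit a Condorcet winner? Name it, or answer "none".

Pairwise majorities:
Tau vs Lambda: Lambda wins 19–4.
Tau–Gamma: Gamma 13–10.
Tau vs Alpha: Alpha, 17–6.
Tau vs Epsilon: Tau wins 13–10.
Tau vs Theta: Tau wins 12–11.
Lambda vs Gamma: Gamma wins 17–6.
Lambda vs Alpha: Alpha wins 16–7.
Lambda–Epsilon: Epsilon 14–9.
Lambda–Theta: Lambda 12–11.
Gamma vs Alpha: Gamma, 15–8.
Gamma–Epsilon: Epsilon 13–10.
Gamma vs Theta: Theta, 13–10.
Alpha vs Epsilon: Epsilon, 16–7.
Alpha–Theta: Alpha 12–11.
Epsilon vs Theta: Epsilon wins 12–11.
Each project drops at least one matchup (Tau loses to Lambda; Lambda loses to Gamma; Gamma loses to Epsilon; Alpha loses to Gamma; Epsilon loses to Tau; Theta loses to Tau); the cycle Tau > Epsilon > Lambda > Tau rules out a Condorcet winner.

none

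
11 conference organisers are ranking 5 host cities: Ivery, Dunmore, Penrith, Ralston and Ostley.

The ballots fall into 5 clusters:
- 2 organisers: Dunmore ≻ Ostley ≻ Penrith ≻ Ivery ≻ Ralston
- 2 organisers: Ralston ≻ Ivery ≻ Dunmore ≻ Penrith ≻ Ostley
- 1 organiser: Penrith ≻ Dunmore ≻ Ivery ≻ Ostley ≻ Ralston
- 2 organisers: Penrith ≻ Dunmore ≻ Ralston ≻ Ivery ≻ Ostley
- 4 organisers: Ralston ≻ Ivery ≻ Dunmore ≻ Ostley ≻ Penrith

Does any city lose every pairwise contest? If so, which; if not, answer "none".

Penrith

Pairwise majorities:
Ivery–Dunmore: Ivery 6–5.
Ivery vs Penrith: Ivery wins 6–5.
Ivery vs Ralston: Ivery is ranked higher on 2+1 = 3 ballots, Ralston on 8. Ralston wins 8–3.
Ivery vs Ostley: 2+1+2+4 = 9 for Ivery, 2 for Ostley — Ivery by 9–2.
Dunmore vs Penrith: Dunmore is ranked higher on 2+2+4 = 8 ballots, Penrith on 3. Dunmore wins 8–3.
Dunmore vs Ralston: Ralston wins 6–5.
Dunmore vs Ostley: 2+2+1+2+4 = 11 for Dunmore, 0 for Ostley — Dunmore by 11–0.
Penrith vs Ralston: Penrith preferred on 2+1+2 = 5 ballots; Ralston wins 6–5.
Penrith vs Ostley: 2+1+2 = 5 for Penrith, 6 for Ostley — Ostley by 6–5.
Ralston vs Ostley: Ralston is ranked higher on 2+2+4 = 8 ballots, Ostley on 3. Ralston wins 8–3.
Penrith is beaten in every head-to-head and is the Condorcet loser.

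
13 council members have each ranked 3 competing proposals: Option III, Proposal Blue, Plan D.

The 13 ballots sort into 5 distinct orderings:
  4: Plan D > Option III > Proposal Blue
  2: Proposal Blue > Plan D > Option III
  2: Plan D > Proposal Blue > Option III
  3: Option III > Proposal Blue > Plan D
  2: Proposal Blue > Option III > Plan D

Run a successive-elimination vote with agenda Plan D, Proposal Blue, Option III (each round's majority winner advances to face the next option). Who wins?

Option III

Round 1: Plan D vs Proposal Blue — 6–7, Proposal Blue advances.
Round 2: Proposal Blue vs Option III — 6–7, Option III advances.
The agenda winner is Option III.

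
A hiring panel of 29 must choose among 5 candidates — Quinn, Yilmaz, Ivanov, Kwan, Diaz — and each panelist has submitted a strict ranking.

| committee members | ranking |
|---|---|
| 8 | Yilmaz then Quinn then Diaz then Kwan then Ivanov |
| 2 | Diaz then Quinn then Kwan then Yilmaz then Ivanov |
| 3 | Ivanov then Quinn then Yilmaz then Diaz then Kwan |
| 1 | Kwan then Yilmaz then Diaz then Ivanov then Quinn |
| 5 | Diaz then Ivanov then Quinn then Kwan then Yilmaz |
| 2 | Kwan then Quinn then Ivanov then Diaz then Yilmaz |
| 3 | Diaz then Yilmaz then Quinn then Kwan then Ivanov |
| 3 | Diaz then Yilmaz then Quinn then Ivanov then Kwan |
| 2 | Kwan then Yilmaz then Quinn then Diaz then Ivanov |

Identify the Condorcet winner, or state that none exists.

none

Head-to-head results (29 committee members):
Quinn vs Yilmaz: 2+3+5+2 = 12 for Quinn, 17 for Yilmaz — Yilmaz by 17–12.
Quinn vs Ivanov: 8+2+2+3+3+2 = 20 for Quinn, 9 for Ivanov — Quinn by 20–9.
Quinn vs Kwan: Quinn is ranked higher on 8+2+3+5+3+3 = 24 ballots, Kwan on 5. Quinn wins 24–5.
Quinn vs Diaz: 8+3+2+2 = 15 for Quinn, 14 for Diaz — Quinn by 15–14.
Yilmaz vs Ivanov: Yilmaz is ranked higher on 8+2+1+3+3+2 = 19 ballots, Ivanov on 10. Yilmaz wins 19–10.
Yilmaz vs Kwan: Yilmaz is ranked higher on 8+3+3+3 = 17 ballots, Kwan on 12. Yilmaz wins 17–12.
Yilmaz vs Diaz: Yilmaz preferred on 8+3+1+2 = 14 ballots; Diaz wins 15–14.
Ivanov vs Kwan: 11 to 18, Kwan.
Ivanov vs Diaz: 5 to 24, Diaz.
Kwan vs Diaz: Kwan is ranked higher on 1+2+2 = 5 ballots, Diaz on 24. Diaz wins 24–5.
No candidate is unbeaten: Quinn loses to Yilmaz; Yilmaz loses to Diaz; Ivanov loses to Quinn; Kwan loses to Quinn; Diaz loses to Quinn. In particular Quinn beats Diaz beats Yilmaz beats Quinn is a majority cycle — no Condorcet winner exists.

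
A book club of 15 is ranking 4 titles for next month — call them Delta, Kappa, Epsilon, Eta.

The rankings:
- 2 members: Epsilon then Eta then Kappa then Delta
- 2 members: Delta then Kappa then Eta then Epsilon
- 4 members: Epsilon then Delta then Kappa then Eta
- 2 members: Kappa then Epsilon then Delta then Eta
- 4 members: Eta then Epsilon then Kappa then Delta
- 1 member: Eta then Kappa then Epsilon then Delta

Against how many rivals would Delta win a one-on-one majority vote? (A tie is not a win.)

Delta against each rival (15 members):
Delta vs Kappa: Kappa wins 9–6.
Delta vs Epsilon: 2 to 13, Epsilon.
Delta vs Eta: Delta, 8–7.
Delta beats Eta; loses to Kappa, Epsilon — 1 pairwise win.

1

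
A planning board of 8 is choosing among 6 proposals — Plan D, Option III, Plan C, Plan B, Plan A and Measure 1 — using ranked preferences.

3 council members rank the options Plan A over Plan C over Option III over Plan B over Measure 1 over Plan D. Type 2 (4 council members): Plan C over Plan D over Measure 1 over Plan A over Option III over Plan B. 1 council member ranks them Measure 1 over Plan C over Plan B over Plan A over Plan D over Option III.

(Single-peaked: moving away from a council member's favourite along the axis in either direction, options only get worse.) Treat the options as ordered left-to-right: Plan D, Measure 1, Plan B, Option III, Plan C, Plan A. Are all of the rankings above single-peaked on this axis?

no

Axis positions: Plan D=1, Measure 1=2, Plan B=3, Option III=4, Plan C=5, Plan A=6.
Type 1 (peak Plan A at position 6): ranking walks positions 6-5-4-3-2-1, expanding outward from the peak — single-peaked.
Type 2: ranking walks positions 5-1-2-6-4-3; Plan D is ranked above Option III even though Option III lies between Plan D and the peak Plan C on the axis — preferences dip and rise again. Not single-peaked.
Type 3: ranking walks positions 2-5-3-6-1-4; Plan C is ranked above Plan B even though Plan B lies between Plan C and the peak Measure 1 on the axis — preferences dip and rise again. Not single-peaked.
Type 2 violates single-peakedness, so the profile is not single-peaked on this axis.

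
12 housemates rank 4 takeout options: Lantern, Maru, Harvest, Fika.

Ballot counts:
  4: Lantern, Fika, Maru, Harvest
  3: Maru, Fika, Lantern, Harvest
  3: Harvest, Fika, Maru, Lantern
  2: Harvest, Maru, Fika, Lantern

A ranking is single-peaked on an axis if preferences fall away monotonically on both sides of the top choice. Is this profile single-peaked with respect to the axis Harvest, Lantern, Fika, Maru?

no

Axis positions: Harvest=1, Lantern=2, Fika=3, Maru=4.
Cluster 1 (peak Lantern at position 2): ranking walks positions 2-3-4-1, expanding outward from the peak — single-peaked.
Cluster 2 (peak Maru at position 4): ranking walks positions 4-3-2-1, expanding outward from the peak — single-peaked.
Cluster 3: ranking walks positions 1-3-4-2; Fika is ranked above Lantern even though Lantern lies between Fika and the peak Harvest on the axis — preferences dip and rise again. Not single-peaked.
Cluster 4: ranking walks positions 1-4-3-2; Maru is ranked above Lantern even though Lantern lies between Maru and the peak Harvest on the axis — preferences dip and rise again. Not single-peaked.
Cluster 3 violates single-peakedness, so the profile is not single-peaked on this axis.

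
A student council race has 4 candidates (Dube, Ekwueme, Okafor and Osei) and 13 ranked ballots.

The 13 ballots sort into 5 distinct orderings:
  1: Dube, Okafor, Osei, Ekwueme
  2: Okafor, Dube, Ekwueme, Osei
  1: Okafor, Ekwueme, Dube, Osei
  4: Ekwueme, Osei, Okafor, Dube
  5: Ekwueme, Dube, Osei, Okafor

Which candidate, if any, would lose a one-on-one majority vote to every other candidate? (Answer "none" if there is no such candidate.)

none

Pairwise majorities:
Dube vs Ekwueme: Ekwueme, 10–3.
Dube vs Okafor: 1+5 = 6 for Dube, 7 for Okafor — Okafor by 7–6.
Dube vs Osei: 9 to 4, Dube.
Ekwueme vs Okafor: 9 to 4, Ekwueme.
Ekwueme vs Osei: Ekwueme is ranked higher on 2+1+4+5 = 12 ballots, Osei on 1. Ekwueme wins 12–1.
Okafor–Osei: Osei 9–4.
Each candidate has at least one pairwise win (Dube beats Osei; Ekwueme beats Dube; Okafor beats Dube; Osei beats Okafor) — no Condorcet loser.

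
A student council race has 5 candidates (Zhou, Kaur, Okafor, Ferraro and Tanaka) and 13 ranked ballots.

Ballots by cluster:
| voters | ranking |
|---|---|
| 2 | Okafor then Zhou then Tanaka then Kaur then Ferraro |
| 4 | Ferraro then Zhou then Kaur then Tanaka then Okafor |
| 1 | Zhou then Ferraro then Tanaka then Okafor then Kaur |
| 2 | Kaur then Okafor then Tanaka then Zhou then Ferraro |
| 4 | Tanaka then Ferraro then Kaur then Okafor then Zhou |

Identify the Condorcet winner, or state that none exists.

none

Head-to-head results (13 voters):
Zhou vs Kaur: Zhou preferred on 2+4+1 = 7 ballots; Zhou wins 7–6.
Zhou vs Okafor: 5 to 8, Okafor.
Zhou vs Ferraro: Ferraro wins 8–5.
Zhou vs Tanaka: Zhou wins 7–6.
Kaur vs Okafor: Kaur wins 10–3.
Kaur vs Ferraro: Ferraro wins 9–4.
Kaur vs Tanaka: Kaur is ranked higher on 4+2 = 6 ballots, Tanaka on 7. Tanaka wins 7–6.
Okafor vs Ferraro: Ferraro wins 9–4.
Okafor vs Tanaka: Okafor preferred on 2+2 = 4 ballots; Tanaka wins 9–4.
Ferraro vs Tanaka: Tanaka, 8–5.
Each candidate drops at least one matchup (Zhou loses to Okafor; Kaur loses to Zhou; Okafor loses to Kaur; Ferraro loses to Tanaka; Tanaka loses to Zhou); the cycle Zhou → Kaur → Okafor → Zhou rules out a Condorcet winner.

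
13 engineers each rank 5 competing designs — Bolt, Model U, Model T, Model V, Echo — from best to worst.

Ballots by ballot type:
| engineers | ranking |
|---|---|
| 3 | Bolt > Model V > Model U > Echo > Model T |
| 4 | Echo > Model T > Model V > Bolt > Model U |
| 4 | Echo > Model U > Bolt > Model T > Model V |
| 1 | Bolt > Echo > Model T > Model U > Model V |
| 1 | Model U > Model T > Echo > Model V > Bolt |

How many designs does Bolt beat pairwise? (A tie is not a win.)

3

Bolt against each rival (13 engineers):
Bolt–Model U: Bolt 8–5.
Bolt vs Model T: 8 to 5, Bolt.
Bolt vs Model V: 8 to 5, Bolt.
Bolt vs Echo: Echo wins 9–4.
Bolt beats Model U, Model T, Model V; loses to Echo — 3 pairwise wins.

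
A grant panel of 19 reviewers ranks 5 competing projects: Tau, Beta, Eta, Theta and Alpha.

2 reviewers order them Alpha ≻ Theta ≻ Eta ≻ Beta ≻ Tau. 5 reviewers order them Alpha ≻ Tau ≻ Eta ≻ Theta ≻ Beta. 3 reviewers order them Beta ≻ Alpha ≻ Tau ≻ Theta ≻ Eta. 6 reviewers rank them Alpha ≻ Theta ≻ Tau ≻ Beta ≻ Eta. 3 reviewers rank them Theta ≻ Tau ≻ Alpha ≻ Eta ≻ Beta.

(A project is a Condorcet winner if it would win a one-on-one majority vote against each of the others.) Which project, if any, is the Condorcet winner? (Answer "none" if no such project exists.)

Alpha

Pairwise majorities:
Tau vs Beta: Tau wins 14–5.
Tau vs Eta: Tau wins 17–2.
Tau vs Theta: Theta wins 11–8.
Tau vs Alpha: Alpha wins 16–3.
Beta–Eta: Eta 10–9.
Beta–Theta: Theta 16–3.
Beta vs Alpha: Alpha wins 16–3.
Eta–Theta: Theta 14–5.
Eta vs Alpha: Alpha wins 19–0.
Theta vs Alpha: Alpha wins 16–3.
Alpha wins every pairwise contest, so Alpha is the Condorcet winner.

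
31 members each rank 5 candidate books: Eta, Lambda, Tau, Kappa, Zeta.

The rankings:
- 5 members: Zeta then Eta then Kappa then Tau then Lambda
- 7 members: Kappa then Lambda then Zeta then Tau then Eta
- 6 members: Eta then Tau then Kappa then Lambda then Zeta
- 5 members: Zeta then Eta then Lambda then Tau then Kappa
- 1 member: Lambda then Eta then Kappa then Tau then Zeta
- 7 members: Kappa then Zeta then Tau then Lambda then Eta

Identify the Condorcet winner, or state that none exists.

Head-to-head results (31 members):
Eta–Lambda: Eta 16–15.
Eta vs Tau: Eta, 17–14.
Eta vs Kappa: Eta, 17–14.
Eta vs Zeta: Zeta, 24–7.
Lambda vs Tau: Tau wins 18–13.
Lambda vs Kappa: Kappa wins 25–6.
Lambda vs Zeta: Zeta wins 17–14.
Tau vs Kappa: Kappa wins 20–11.
Tau–Zeta: Zeta 24–7.
Kappa–Zeta: Kappa 21–10.
No book is unbeaten: Eta loses to Zeta; Lambda loses to Eta; Tau loses to Eta; Kappa loses to Eta; Zeta loses to Kappa. In particular Eta beats Kappa beats Zeta beats Eta is a majority cycle — no Condorcet winner exists.

none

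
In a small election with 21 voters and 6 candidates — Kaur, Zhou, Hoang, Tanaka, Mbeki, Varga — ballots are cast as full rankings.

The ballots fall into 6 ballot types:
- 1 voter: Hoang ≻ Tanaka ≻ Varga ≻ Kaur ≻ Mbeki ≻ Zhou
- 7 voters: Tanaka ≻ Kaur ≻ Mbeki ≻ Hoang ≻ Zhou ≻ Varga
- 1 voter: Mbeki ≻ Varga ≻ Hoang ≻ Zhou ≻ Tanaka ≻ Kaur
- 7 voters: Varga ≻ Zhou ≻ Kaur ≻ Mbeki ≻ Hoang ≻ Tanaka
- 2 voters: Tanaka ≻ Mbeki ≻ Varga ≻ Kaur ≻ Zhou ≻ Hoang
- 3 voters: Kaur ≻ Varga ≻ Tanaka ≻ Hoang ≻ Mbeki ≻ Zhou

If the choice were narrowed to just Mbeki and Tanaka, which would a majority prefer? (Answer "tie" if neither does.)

Tanaka

Ballots ranking Mbeki above Tanaka: 1 + 7 = 8.
Ballots ranking Tanaka above Mbeki: 21 − 8 = 13.
Tanaka wins the head-to-head 13–8.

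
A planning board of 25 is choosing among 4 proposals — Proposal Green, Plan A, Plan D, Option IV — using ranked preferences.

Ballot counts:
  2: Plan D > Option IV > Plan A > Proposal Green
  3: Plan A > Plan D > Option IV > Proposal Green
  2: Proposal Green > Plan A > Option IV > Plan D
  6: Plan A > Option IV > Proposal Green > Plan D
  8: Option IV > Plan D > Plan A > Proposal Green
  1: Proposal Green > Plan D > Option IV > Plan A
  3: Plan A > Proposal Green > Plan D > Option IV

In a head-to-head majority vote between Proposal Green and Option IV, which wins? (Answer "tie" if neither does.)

Option IV

Ballots ranking Proposal Green above Option IV: 2 + 1 + 3 = 6.
Ballots ranking Option IV above Proposal Green: 25 − 6 = 19.
Option IV wins the head-to-head 19–6.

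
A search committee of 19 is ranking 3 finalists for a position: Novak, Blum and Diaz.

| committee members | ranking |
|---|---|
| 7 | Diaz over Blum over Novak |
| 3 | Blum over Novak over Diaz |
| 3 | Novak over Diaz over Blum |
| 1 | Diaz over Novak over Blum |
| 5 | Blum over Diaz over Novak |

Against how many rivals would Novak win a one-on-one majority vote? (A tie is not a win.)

Novak against each rival (19 committee members):
Novak vs Blum: 3+1 = 4 for Novak, 15 for Blum — Blum by 15–4.
Novak vs Diaz: 6 to 13, Diaz.
Novak beats no one; loses to Blum, Diaz — 0 pairwise wins.

0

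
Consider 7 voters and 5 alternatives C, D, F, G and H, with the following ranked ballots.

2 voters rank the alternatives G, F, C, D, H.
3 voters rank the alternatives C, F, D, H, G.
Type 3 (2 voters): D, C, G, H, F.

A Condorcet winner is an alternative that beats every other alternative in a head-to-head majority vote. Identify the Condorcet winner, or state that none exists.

C

Check each pair by majority over 7 ballots:
C vs D: C, 5–2.
C vs F: C, 5–2.
C vs G: C, 5–2.
C–H: C 7–0.
D vs F: F, 5–2.
D–G: D 5–2.
D vs H: D, 7–0.
F–G: G 4–3.
F vs H: F wins 5–2.
G–H: G 4–3.
Only C has no losses; C is the Condorcet winner.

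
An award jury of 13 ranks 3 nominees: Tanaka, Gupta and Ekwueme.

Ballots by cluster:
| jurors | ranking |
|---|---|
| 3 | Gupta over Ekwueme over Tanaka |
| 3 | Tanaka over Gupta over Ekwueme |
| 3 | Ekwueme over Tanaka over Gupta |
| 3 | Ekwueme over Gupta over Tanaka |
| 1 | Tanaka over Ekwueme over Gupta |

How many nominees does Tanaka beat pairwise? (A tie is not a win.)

Tanaka against each rival (13 jurors):
Tanaka vs Gupta: 3+3+1 = 7 for Tanaka, 6 for Gupta — Tanaka by 7–6.
Tanaka vs Ekwueme: Ekwueme, 9–4.
Tanaka beats Gupta; loses to Ekwueme — 1 pairwise win.

1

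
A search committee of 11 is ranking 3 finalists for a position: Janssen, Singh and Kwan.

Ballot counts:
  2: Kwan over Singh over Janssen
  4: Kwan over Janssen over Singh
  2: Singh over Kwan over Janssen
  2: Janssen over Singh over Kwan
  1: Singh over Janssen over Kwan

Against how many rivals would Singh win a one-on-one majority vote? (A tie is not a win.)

Singh against each rival (11 committee members):
Singh vs Janssen: Janssen wins 6–5.
Singh vs Kwan: Singh preferred on 2+2+1 = 5 ballots; Kwan wins 6–5.
Singh beats no one; loses to Janssen, Kwan — 0 pairwise wins.

0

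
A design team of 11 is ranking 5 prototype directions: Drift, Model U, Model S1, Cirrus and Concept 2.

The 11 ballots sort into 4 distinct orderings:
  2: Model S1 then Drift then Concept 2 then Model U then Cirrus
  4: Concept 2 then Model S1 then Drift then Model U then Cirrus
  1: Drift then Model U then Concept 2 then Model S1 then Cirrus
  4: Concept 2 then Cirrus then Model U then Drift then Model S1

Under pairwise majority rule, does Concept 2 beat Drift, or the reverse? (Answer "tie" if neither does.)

Ballots ranking Concept 2 above Drift: 4 + 4 = 8.
Ballots ranking Drift above Concept 2: 11 − 8 = 3.
Concept 2 wins the head-to-head 8–3.

Concept 2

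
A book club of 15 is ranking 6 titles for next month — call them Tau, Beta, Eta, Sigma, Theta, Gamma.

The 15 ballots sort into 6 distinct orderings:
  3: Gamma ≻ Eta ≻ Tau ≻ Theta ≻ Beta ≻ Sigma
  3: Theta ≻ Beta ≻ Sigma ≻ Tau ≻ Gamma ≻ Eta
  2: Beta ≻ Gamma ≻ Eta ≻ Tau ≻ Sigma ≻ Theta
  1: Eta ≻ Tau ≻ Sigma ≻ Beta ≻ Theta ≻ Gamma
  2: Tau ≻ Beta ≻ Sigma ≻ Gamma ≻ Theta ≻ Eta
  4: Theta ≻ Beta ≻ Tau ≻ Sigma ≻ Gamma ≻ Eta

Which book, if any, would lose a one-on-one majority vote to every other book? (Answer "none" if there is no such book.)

Eta

Pairwise majorities:
Tau–Beta: Beta 9–6.
Tau vs Eta: 9 to 6, Tau.
Tau vs Sigma: 12 to 3, Tau.
Tau vs Theta: Tau, 8–7.
Tau vs Gamma: 10 to 5, Tau.
Beta vs Eta: 11 to 4, Beta.
Beta vs Sigma: Beta, 14–1.
Beta vs Theta: Beta is ranked higher on 2+1+2 = 5 ballots, Theta on 10. Theta wins 10–5.
Beta vs Gamma: 12 to 3, Beta.
Eta vs Sigma: Sigma, 9–6.
Eta vs Theta: 3+2+1 = 6 for Eta, 9 for Theta — Theta by 9–6.
Eta vs Gamma: Eta is ranked higher on 1 ballot, Gamma on 14. Gamma wins 14–1.
Sigma–Theta: Theta 10–5.
Sigma vs Gamma: Sigma is ranked higher on 3+1+2+4 = 10 ballots, Gamma on 5. Sigma wins 10–5.
Theta vs Gamma: Theta is ranked higher on 3+1+4 = 8 ballots, Gamma on 7. Theta wins 8–7.
Eta loses to every other book — it is the Condorcet loser.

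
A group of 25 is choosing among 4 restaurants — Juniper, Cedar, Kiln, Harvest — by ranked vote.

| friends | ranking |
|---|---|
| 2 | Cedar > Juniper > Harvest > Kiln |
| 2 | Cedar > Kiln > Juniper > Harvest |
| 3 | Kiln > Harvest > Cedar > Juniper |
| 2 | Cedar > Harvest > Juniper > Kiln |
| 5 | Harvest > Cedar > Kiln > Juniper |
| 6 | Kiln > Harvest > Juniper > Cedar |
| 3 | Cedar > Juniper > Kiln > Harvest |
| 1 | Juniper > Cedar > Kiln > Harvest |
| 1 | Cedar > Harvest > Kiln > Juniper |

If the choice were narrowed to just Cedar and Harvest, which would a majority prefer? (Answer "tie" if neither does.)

Ballots ranking Cedar above Harvest: 2 + 2 + 2 + 3 + 1 + 1 = 11.
Ballots ranking Harvest above Cedar: 25 − 11 = 14.
Harvest wins the head-to-head 14–11.

Harvest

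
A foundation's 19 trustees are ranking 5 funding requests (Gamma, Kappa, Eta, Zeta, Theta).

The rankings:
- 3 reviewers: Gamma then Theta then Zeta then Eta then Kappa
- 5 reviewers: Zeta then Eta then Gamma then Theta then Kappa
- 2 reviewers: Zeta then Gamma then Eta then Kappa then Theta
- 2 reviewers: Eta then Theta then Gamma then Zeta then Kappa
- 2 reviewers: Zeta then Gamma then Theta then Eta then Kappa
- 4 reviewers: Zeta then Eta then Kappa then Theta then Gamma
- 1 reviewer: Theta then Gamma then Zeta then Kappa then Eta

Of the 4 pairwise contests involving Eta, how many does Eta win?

Eta against each rival (19 reviewers):
Eta vs Gamma: 5+2+4 = 11 for Eta, 8 for Gamma — Eta by 11–8.
Eta vs Kappa: Eta preferred on 3+5+2+2+2+4 = 18 ballots; Eta wins 18–1.
Eta vs Zeta: Eta preferred on 2 ballots; Zeta wins 17–2.
Eta vs Theta: 5+2+2+4 = 13 for Eta, 6 for Theta — Eta by 13–6.
Eta beats Gamma, Kappa, Theta; loses to Zeta — 3 pairwise wins.

3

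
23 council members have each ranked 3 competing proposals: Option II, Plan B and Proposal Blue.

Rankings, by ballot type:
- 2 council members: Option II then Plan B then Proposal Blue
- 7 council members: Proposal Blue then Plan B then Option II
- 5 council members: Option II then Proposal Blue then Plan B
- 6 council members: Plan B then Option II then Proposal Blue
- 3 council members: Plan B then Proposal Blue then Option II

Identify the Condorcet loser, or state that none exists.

Head-to-head results (23 council members):
Option II vs Plan B: 2+5 = 7 for Option II, 16 for Plan B — Plan B by 16–7.
Option II vs Proposal Blue: 2+5+6 = 13 for Option II, 10 for Proposal Blue — Option II by 13–10.
Plan B vs Proposal Blue: Plan B is ranked higher on 2+6+3 = 11 ballots, Proposal Blue on 12. Proposal Blue wins 12–11.
No option is winless: Option II beats Proposal Blue; Plan B beats Option II; Proposal Blue beats Plan B. There is no Condorcet loser.

none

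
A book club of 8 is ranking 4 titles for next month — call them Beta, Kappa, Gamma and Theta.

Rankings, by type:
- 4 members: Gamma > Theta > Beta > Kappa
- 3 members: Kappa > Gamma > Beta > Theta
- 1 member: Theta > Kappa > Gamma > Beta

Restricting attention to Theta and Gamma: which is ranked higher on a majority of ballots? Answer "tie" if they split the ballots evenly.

Gamma

Ballots ranking Theta above Gamma: 1.
Ballots ranking Gamma above Theta: 8 − 1 = 7.
Gamma wins the head-to-head 7–1.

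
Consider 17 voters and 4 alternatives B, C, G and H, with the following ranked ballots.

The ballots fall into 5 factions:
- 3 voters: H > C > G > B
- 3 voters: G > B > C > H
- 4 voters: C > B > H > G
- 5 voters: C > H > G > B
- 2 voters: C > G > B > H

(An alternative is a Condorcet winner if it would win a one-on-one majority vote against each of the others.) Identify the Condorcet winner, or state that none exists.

C

Pairwise majorities:
B vs C: B preferred on 3 ballots; C wins 14–3.
B vs G: 4 for B, 13 for G — G by 13–4.
B vs H: B preferred on 3+4+2 = 9 ballots; B wins 9–8.
C vs G: 14 to 3, C.
C vs H: 3+4+5+2 = 14 for C, 3 for H — C by 14–3.
G vs H: G preferred on 3+2 = 5 ballots; H wins 12–5.
C defeats every rival head-to-head and is the Condorcet winner.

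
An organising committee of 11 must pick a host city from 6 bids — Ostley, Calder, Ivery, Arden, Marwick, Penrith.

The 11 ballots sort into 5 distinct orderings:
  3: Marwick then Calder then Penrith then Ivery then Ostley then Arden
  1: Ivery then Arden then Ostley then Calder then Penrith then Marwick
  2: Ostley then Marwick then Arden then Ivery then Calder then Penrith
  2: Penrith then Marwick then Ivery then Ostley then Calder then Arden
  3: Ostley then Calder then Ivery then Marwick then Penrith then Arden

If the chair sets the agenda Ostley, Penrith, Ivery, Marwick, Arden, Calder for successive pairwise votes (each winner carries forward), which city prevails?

Marwick

Round 1: Ostley vs Penrith — 6–5, Ostley advances.
Round 2: Ostley vs Ivery — 5–6, Ivery advances.
Round 3: Ivery vs Marwick — 4–7, Marwick advances.
Round 4: Marwick vs Arden — 10–1, Marwick advances.
Round 5: Marwick vs Calder — 7–4, Marwick advances.
The agenda winner is Marwick.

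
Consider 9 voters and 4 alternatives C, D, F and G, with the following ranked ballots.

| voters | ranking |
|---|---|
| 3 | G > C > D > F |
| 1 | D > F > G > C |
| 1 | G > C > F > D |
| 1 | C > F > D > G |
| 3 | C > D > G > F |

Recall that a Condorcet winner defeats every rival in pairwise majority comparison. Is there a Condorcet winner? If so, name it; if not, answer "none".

none

Head-to-head results (9 voters):
C vs D: C is ranked higher on 3+1+1+3 = 8 ballots, D on 1. C wins 8–1.
C vs F: 3+1+1+3 = 8 for C, 1 for F — C by 8–1.
C vs G: C is ranked higher on 1+3 = 4 ballots, G on 5. G wins 5–4.
D vs F: D is ranked higher on 3+1+3 = 7 ballots, F on 2. D wins 7–2.
D vs G: 5 to 4, D.
F vs G: 2 to 7, G.
Each alternative drops at least one matchup (C loses to G; D loses to C; F loses to C; G loses to D); the cycle C > D > G > C rules out a Condorcet winner.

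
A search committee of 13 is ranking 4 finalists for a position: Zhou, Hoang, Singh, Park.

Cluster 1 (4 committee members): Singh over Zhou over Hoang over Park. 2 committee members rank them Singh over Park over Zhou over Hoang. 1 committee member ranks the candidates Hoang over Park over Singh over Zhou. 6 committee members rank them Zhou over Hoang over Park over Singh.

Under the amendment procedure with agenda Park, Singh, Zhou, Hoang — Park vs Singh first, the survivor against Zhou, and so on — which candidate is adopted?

Zhou

Round 1: Park vs Singh — 7–6, Park advances.
Round 2: Park vs Zhou — 3–10, Zhou advances.
Round 3: Zhou vs Hoang — 12–1, Zhou advances.
Zhou survives the agenda.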